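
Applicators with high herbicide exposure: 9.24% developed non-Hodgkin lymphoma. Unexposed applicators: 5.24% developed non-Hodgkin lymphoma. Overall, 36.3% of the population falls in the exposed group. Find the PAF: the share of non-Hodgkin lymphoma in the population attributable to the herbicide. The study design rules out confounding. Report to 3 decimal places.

p₁ = 0.0924, p₀ = 0.0524.
Overall risk P(Y=1) = π·p₁ + (1−π)·p₀ = 0.363×0.0924 + 0.637×0.0524 = 0.06692.
Under exogeneity, PAF = [P(Y=1) − p₀] / P(Y=1).
PAF = (0.06692 − 0.0524) / 0.06692 ≈ 0.2170

PAF ≈ 0.217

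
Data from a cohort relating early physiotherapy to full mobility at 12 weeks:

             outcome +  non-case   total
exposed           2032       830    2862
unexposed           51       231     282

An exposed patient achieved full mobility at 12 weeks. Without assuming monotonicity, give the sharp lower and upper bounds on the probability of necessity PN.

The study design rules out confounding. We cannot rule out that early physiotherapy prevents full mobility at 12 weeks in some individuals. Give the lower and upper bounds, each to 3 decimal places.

p₁ = P(outcome | exposed) = 2032/2862 = 0.70999
p₀ = P(outcome | unexposed) = 51/282 = 0.18085
Under exogeneity alone the bounds on PN are max{0,(p₁−p₀)/p₁} ≤ PN ≤ min{1,(1−p₀)/p₁}.
  lower = (p₁ − p₀)/p₁ = 0.52914 / 0.70999 ≈ 0.7453
  upper = min{1, (1 − p₀)/p₁} = 0.81915 / 0.70999 ≈ 1.1537 → capped at 1

0.745 ≤ PN ≤ 1.000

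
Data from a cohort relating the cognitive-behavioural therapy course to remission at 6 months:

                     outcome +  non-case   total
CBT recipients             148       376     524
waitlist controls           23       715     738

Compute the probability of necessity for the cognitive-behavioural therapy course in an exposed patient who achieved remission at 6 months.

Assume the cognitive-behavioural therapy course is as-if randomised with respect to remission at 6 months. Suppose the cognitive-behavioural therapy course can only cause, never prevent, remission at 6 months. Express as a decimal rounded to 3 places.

p₁ = P(outcome | exposed) = 148/524 = 0.28244
p₀ = P(outcome | unexposed) = 23/738 = 0.031165
Under exogeneity and monotonicity, PN = (p₁ − p₀)/p₁.
PN = (0.28244 − 0.031165) / 0.28244 ≈ 0.8897

PN ≈ 0.890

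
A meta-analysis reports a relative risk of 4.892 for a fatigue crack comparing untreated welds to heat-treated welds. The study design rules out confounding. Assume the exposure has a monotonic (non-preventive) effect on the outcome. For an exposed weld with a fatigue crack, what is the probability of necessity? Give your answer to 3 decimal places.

PN ≈ 0.796

Under exogeneity and monotonicity, PN = (RR − 1) / RR = 1 − 1/RR.
PN = (4.892 − 1) / 4.892 = 3.892 / 4.892 ≈ 0.7956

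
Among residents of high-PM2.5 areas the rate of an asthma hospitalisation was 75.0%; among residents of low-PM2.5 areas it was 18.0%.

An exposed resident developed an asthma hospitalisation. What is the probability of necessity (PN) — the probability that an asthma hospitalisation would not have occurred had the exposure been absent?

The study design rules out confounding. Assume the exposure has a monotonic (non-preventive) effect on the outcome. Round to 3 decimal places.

p₁ = 0.75, p₀ = 0.18.
Under exogeneity and monotonicity, PN = (p₁ − p₀) / p₁.
PN = (0.75 − 0.18) / 0.75 = 0.57 / 0.75 ≈ 0.7600

PN ≈ 0.760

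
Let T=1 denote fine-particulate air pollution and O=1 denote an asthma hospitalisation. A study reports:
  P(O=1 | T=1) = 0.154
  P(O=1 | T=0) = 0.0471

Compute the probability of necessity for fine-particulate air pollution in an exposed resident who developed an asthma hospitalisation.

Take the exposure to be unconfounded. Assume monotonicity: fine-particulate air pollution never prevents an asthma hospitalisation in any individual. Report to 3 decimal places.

Let p₁ = 0.154, p₀ = 0.0471.
Under exogeneity and monotonicity, PN = (p₁ − p₀) / p₁.
PN = (0.154 − 0.0471) / 0.154 = 0.1069 / 0.154 ≈ 0.6942

PN ≈ 0.694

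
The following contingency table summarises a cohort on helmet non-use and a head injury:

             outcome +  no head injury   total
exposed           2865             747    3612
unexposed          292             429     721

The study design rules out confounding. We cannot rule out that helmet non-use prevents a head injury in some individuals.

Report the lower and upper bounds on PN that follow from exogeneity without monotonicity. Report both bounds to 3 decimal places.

p₁ = P(outcome | exposed) = 2865/3612 = 0.79319
p₀ = P(outcome | unexposed) = 292/721 = 0.40499
Under exogeneity alone the bounds on PN are max{0,(p₁−p₀)/p₁} ≤ PN ≤ min{1,(1−p₀)/p₁}.
  lower = (p₁ − p₀)/p₁ = 0.3882 / 0.79319 ≈ 0.4894
  upper = min{1, (1 − p₀)/p₁} = 0.59501 / 0.79319 ≈ 0.7501

0.489 ≤ PN ≤ 0.750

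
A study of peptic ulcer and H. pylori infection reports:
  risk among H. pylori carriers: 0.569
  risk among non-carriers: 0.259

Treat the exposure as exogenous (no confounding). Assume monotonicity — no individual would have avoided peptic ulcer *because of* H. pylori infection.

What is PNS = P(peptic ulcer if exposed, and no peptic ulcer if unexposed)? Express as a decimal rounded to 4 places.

PNS ≈ 0.3100

Let p₁ = 0.569, p₀ = 0.259.
Under exogeneity and monotonicity, PNS = p₁ − p₀.
PNS = 0.569 − 0.259 = 0.31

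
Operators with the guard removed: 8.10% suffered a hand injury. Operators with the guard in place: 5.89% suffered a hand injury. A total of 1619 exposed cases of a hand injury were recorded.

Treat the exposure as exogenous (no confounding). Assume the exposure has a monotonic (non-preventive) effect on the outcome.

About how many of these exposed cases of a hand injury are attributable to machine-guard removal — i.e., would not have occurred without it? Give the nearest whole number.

about 442 cases

p₁ = 0.081, p₀ = 0.0589.
PN = (p₁ − p₀)/p₁ = (0.081 − 0.0589) / 0.081 ≈ 0.27284.
Attributable cases ≈ PN × (exposed cases) = 0.27284 × 1619 ≈ 441.73.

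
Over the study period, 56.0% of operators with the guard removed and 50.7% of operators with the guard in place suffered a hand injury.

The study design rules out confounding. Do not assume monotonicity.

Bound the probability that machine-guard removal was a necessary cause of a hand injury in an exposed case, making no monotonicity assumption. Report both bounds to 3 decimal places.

p₁ = 0.56, p₀ = 0.507.
Under exogeneity alone the bounds on PN are max{0,(p₁−p₀)/p₁} ≤ PN ≤ min{1,(1−p₀)/p₁}.
  lower = (p₁ − p₀)/p₁ = 0.053 / 0.56 ≈ 0.0946
  upper = min{1, (1 − p₀)/p₁} = 0.493 / 0.56 ≈ 0.8804

0.095 ≤ PN ≤ 0.880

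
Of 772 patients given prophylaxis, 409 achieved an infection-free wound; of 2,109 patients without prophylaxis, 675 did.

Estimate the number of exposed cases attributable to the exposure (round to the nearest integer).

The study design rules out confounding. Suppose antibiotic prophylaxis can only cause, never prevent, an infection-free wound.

p₁ = P(outcome | exposed) = 409/772 = 0.52979
p₀ = P(outcome | unexposed) = 675/2109 = 0.32006
PN = (p₁ − p₀)/p₁ = (0.52979 − 0.32006) / 0.52979 ≈ 0.39588.
Attributable cases ≈ PN × (exposed cases) = 0.39588 × 409 ≈ 161.92.

about 162 cases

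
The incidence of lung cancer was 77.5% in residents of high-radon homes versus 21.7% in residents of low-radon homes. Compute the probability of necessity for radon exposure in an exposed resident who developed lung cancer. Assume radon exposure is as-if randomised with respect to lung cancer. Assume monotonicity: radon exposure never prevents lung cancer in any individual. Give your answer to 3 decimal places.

p₁ = 0.775, p₀ = 0.217.
Under exogeneity and monotonicity, PN = (p₁ − p₀) / p₁.
PN = (0.775 − 0.217) / 0.775 = 0.558 / 0.775 ≈ 0.7200

PN ≈ 0.720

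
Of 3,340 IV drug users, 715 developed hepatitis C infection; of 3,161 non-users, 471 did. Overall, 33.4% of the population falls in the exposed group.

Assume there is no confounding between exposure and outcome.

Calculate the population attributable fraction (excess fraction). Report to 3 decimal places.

PAF ≈ 0.127

p₁ = P(outcome | exposed) = 715/3340 = 0.21407
p₀ = P(outcome | unexposed) = 471/3161 = 0.149
Overall risk P(Y=1) = π·p₁ + (1−π)·p₀ = 0.334×0.21407 + 0.666×0.149 = 0.17074.
Under exogeneity, PAF = [P(Y=1) − p₀] / P(Y=1).
PAF = (0.17074 − 0.149) / 0.17074 ≈ 0.1273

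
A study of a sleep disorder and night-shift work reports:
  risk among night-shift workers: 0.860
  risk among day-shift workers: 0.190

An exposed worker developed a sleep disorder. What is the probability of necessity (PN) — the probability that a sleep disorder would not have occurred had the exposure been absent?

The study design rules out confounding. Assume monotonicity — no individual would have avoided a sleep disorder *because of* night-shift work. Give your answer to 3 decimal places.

PN ≈ 0.779

Let p₁ = 0.86, p₀ = 0.19.
Under exogeneity and monotonicity, PN = (p₁ − p₀) / p₁.
PN = (0.86 − 0.19) / 0.86 = 0.67 / 0.86 ≈ 0.7791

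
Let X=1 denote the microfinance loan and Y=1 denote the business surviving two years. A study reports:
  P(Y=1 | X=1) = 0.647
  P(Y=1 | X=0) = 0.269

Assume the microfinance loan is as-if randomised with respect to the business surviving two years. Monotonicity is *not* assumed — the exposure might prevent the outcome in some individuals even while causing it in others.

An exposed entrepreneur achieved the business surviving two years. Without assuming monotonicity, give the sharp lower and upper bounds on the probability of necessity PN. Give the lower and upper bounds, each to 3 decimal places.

0.584 ≤ PN ≤ 1.000

Let p₁ = 0.647, p₀ = 0.269.
Under exogeneity alone the bounds on PN are max{0,(p₁−p₀)/p₁} ≤ PN ≤ min{1,(1−p₀)/p₁}.
  lower = (p₁ − p₀)/p₁ = 0.378 / 0.647 ≈ 0.5842
  upper = min{1, (1 − p₀)/p₁} = 0.731 / 0.647 ≈ 1.1298 → capped at 1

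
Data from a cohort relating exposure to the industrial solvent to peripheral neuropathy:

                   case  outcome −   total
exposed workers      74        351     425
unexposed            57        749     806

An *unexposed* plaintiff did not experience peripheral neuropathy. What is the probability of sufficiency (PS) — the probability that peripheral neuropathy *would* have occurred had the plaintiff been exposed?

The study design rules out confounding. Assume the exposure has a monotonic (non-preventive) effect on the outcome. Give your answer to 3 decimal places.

PS ≈ 0.111

p₁ = P(outcome | exposed) = 74/425 = 0.17412
p₀ = P(outcome | unexposed) = 57/806 = 0.07072
Under exogeneity and monotonicity, PS = (p₁ − p₀) / (1 − p₀).
PS = (0.17412 − 0.07072) / (1 − 0.07072) = 0.1034 / 0.92928 ≈ 0.1113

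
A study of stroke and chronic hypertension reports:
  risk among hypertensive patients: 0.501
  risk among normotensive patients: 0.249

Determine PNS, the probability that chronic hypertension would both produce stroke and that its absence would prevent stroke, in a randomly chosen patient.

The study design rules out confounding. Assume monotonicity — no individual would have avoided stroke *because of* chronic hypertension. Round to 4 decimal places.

Let p₁ = 0.501, p₀ = 0.249.
Under exogeneity and monotonicity, PNS = p₁ − p₀.
PNS = 0.501 − 0.249 = 0.252

PNS ≈ 0.2520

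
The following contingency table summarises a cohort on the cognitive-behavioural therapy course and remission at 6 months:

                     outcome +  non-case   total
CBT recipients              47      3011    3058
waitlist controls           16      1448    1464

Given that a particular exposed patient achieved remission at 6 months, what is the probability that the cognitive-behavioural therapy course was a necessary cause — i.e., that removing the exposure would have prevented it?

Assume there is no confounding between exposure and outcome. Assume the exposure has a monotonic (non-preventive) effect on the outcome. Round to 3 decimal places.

p₁ = P(outcome | exposed) = 47/3058 = 0.01537
p₀ = P(outcome | unexposed) = 16/1464 = 0.010929
Under exogeneity and monotonicity, PN = (p₁ − p₀)/p₁.
PN = (0.01537 − 0.010929) / 0.01537 ≈ 0.2889

PN ≈ 0.289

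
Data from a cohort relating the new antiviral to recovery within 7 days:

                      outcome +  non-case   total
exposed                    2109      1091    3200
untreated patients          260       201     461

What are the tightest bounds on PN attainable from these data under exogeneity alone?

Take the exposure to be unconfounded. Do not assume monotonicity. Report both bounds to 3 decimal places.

p₁ = P(outcome | exposed) = 2109/3200 = 0.65906
p₀ = P(outcome | unexposed) = 260/461 = 0.56399
Under exogeneity alone the bounds on PN are max{0,(p₁−p₀)/p₁} ≤ PN ≤ min{1,(1−p₀)/p₁}.
  lower = (p₁ − p₀)/p₁ = 0.095071 / 0.65906 ≈ 0.1443
  upper = min{1, (1 − p₀)/p₁} = 0.43601 / 0.65906 ≈ 0.6616

0.144 ≤ PN ≤ 0.662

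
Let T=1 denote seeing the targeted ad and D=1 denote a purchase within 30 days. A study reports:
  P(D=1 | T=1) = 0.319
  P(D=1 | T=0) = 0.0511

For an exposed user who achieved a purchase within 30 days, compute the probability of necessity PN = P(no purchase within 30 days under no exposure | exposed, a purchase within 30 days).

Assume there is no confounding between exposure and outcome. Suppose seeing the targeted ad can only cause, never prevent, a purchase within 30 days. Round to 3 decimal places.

Let p₁ = 0.319, p₀ = 0.0511.
Under exogeneity and monotonicity, PN = (p₁ − p₀) / p₁.
PN = (0.319 − 0.0511) / 0.319 = 0.2679 / 0.319 ≈ 0.8398

PN ≈ 0.840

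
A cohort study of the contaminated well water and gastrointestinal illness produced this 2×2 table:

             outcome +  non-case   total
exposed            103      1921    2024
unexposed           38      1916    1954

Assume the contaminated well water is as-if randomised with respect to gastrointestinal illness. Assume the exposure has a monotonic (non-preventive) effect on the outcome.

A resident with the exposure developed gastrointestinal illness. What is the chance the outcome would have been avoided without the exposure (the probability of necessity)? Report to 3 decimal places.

p₁ = P(outcome | exposed) = 103/2024 = 0.050889
p₀ = P(outcome | unexposed) = 38/1954 = 0.019447
Under exogeneity and monotonicity, PN = (p₁ − p₀)/p₁.
PN = (0.050889 − 0.019447) / 0.050889 ≈ 0.6179

PN ≈ 0.618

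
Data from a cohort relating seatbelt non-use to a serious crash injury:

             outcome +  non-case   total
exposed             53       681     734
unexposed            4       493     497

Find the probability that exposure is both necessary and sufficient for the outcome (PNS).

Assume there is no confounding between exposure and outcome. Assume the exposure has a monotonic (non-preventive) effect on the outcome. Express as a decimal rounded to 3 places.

p₁ = P(outcome | exposed) = 53/734 = 0.072207
p₀ = P(outcome | unexposed) = 4/497 = 0.0080483
Under exogeneity and monotonicity, PNS = p₁ − p₀.
PNS = 0.072207 − 0.0080483 = 0.064159

PNS ≈ 0.064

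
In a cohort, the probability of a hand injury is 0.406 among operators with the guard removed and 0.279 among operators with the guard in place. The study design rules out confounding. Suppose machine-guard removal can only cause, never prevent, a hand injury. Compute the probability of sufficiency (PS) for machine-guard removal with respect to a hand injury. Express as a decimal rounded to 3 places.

Let p₁ = 0.406, p₀ = 0.279.
Under exogeneity and monotonicity, PS = (p₁ − p₀) / (1 − p₀).
PS = (0.406 − 0.279) / (1 − 0.279) = 0.127 / 0.721 ≈ 0.1761

PS ≈ 0.176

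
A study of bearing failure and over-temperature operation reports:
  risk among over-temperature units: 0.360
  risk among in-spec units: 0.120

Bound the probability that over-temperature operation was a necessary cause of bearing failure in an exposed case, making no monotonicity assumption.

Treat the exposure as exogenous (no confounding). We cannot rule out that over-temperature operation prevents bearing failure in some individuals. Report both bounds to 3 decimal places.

0.667 ≤ PN ≤ 1.000

Let p₁ = 0.36, p₀ = 0.12.
Under exogeneity alone the bounds on PN are max{0,(p₁−p₀)/p₁} ≤ PN ≤ min{1,(1−p₀)/p₁}.
  lower = (p₁ − p₀)/p₁ = 0.24 / 0.36 ≈ 0.6667
  upper = min{1, (1 − p₀)/p₁} = 0.88 / 0.36 ≈ 2.4444 → capped at 1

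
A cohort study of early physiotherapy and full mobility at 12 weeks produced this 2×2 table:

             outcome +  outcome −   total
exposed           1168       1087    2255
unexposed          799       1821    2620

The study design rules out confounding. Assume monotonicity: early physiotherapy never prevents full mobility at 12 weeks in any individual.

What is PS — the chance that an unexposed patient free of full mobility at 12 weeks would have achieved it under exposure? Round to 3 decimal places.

PS ≈ 0.306

p₁ = P(outcome | exposed) = 1168/2255 = 0.51796
p₀ = P(outcome | unexposed) = 799/2620 = 0.30496
Under exogeneity and monotonicity, PS = (p₁ − p₀)/(1 − p₀).
PS = (0.51796 − 0.30496) / 0.69504 ≈ 0.3065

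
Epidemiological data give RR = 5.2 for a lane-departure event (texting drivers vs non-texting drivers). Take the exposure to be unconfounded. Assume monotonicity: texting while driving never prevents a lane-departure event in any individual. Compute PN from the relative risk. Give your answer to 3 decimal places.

Under exogeneity and monotonicity, PN = (RR − 1) / RR = 1 − 1/RR.
PN = (5.2 − 1) / 5.2 = 4.2 / 5.2 ≈ 0.8077

PN ≈ 0.808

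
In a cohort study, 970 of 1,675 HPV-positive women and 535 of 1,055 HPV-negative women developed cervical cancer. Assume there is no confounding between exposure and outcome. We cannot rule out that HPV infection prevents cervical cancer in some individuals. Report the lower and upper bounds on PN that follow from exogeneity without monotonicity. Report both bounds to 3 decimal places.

p₁ = P(outcome | exposed) = 970/1675 = 0.5791
p₀ = P(outcome | unexposed) = 535/1055 = 0.50711
Under exogeneity alone the bounds on PN are max{0,(p₁−p₀)/p₁} ≤ PN ≤ min{1,(1−p₀)/p₁}.
  lower = (p₁ − p₀)/p₁ = 0.071995 / 0.5791 ≈ 0.1243
  upper = min{1, (1 − p₀)/p₁} = 0.49289 / 0.5791 ≈ 0.8511

0.124 ≤ PN ≤ 0.851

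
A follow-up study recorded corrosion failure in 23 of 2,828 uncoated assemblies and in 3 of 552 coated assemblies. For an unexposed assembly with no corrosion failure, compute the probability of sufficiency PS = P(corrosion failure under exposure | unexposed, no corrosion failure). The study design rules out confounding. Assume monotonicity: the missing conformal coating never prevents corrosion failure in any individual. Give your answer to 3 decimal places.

PS ≈ 0.003

p₁ = P(outcome | exposed) = 23/2828 = 0.008133
p₀ = P(outcome | unexposed) = 3/552 = 0.0054348
Under exogeneity and monotonicity, PS = (p₁ − p₀) / (1 − p₀).
PS = (0.008133 − 0.0054348) / (1 − 0.0054348) = 0.0026982 / 0.99457 ≈ 0.0027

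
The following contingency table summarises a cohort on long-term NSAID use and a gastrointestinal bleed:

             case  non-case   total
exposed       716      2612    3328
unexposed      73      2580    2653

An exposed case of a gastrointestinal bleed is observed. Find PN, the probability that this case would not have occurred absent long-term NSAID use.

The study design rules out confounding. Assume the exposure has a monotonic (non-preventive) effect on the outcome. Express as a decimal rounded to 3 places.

PN ≈ 0.872

p₁ = P(outcome | exposed) = 716/3328 = 0.21514
p₀ = P(outcome | unexposed) = 73/2653 = 0.027516
Under exogeneity and monotonicity, PN = (p₁ − p₀)/p₁.
PN = (0.21514 − 0.027516) / 0.21514 ≈ 0.8721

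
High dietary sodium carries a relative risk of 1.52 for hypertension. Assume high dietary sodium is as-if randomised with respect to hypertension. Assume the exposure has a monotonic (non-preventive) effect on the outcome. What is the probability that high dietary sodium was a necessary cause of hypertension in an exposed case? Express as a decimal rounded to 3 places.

PN ≈ 0.342

Under exogeneity and monotonicity, PN = (RR − 1) / RR = 1 − 1/RR.
PN = (1.52 − 1) / 1.52 = 0.52 / 1.52 ≈ 0.3421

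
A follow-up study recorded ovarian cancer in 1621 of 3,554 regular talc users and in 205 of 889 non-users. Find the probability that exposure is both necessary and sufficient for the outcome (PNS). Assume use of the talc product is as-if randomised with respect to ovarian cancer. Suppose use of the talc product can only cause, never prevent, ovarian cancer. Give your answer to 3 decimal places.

PNS ≈ 0.226

p₁ = P(outcome | exposed) = 1621/3554 = 0.45611
p₀ = P(outcome | unexposed) = 205/889 = 0.2306
Under exogeneity and monotonicity, PNS = p₁ − p₀.
PNS = 0.45611 − 0.2306 = 0.22551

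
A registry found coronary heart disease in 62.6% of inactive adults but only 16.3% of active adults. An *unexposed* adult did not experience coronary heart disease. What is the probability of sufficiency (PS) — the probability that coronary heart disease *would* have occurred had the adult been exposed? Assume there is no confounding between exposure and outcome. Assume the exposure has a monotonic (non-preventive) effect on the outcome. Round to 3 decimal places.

p₁ = 0.626, p₀ = 0.163.
Under exogeneity and monotonicity, PS = (p₁ − p₀) / (1 − p₀).
PS = (0.626 − 0.163) / (1 − 0.163) = 0.463 / 0.837 ≈ 0.5532

PS ≈ 0.553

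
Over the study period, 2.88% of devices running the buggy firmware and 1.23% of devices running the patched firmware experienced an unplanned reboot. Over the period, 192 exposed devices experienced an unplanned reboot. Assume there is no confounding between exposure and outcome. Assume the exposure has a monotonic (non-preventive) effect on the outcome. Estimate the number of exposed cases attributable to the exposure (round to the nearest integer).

p₁ = 0.0288, p₀ = 0.0123.
PN = (p₁ − p₀)/p₁ = (0.0288 − 0.0123) / 0.0288 ≈ 0.57292.
Attributable cases ≈ PN × (exposed cases) = 0.57292 × 192 ≈ 110.00.

about 110 cases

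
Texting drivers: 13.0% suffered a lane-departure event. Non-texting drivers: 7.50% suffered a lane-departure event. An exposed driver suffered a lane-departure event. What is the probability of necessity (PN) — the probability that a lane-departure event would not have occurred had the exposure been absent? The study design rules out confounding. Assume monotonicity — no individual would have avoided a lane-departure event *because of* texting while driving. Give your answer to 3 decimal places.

PN ≈ 0.423

p₁ = 0.13, p₀ = 0.075.
Under exogeneity and monotonicity, PN = (p₁ − p₀) / p₁.
PN = (0.13 − 0.075) / 0.13 = 0.055 / 0.13 ≈ 0.4231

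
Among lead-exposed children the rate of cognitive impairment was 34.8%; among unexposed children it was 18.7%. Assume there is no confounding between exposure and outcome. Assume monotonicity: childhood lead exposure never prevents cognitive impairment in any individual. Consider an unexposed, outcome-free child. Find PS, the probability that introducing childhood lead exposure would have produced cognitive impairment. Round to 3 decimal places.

PS ≈ 0.198

p₁ = 0.348, p₀ = 0.187.
Under exogeneity and monotonicity, PS = (p₁ − p₀) / (1 − p₀).
PS = (0.348 − 0.187) / (1 − 0.187) = 0.161 / 0.813 ≈ 0.1980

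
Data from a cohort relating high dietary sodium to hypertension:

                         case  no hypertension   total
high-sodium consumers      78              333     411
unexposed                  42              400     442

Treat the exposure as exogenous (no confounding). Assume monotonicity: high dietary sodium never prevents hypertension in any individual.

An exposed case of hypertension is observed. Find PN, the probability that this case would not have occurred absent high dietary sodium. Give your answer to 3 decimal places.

PN ≈ 0.499

p₁ = P(outcome | exposed) = 78/411 = 0.18978
p₀ = P(outcome | unexposed) = 42/442 = 0.095023
Under exogeneity and monotonicity, PN = (p₁ − p₀) / p₁.
PN = (0.18978 − 0.095023) / 0.18978 = 0.094758 / 0.18978 ≈ 0.4993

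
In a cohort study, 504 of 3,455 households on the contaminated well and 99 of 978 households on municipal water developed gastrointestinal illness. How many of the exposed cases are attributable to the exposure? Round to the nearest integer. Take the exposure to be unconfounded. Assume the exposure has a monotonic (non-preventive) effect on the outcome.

p₁ = P(outcome | exposed) = 504/3455 = 0.14588
p₀ = P(outcome | unexposed) = 99/978 = 0.10123
PN = (p₁ − p₀)/p₁ = (0.14588 − 0.10123) / 0.14588 ≈ 0.30607.
Attributable cases ≈ PN × (exposed cases) = 0.30607 × 504 ≈ 154.26.

about 154 cases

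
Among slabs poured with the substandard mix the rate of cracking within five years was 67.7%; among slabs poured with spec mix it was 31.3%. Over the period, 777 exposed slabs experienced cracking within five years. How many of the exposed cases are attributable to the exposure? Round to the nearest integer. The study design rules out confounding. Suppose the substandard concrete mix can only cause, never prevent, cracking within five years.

p₁ = 0.677, p₀ = 0.313.
PN = (p₁ − p₀)/p₁ = (0.677 − 0.313) / 0.677 ≈ 0.53767.
Attributable cases ≈ PN × (exposed cases) = 0.53767 × 777 ≈ 417.77.

about 418 cases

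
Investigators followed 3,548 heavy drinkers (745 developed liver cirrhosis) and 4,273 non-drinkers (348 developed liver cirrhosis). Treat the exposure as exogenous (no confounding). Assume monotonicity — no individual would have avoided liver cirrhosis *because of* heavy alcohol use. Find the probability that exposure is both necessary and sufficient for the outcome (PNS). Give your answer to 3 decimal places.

p₁ = P(outcome | exposed) = 745/3548 = 0.20998
p₀ = P(outcome | unexposed) = 348/4273 = 0.081442
Under exogeneity and monotonicity, PNS = p₁ − p₀.
PNS = 0.20998 − 0.081442 = 0.12854

PNS ≈ 0.129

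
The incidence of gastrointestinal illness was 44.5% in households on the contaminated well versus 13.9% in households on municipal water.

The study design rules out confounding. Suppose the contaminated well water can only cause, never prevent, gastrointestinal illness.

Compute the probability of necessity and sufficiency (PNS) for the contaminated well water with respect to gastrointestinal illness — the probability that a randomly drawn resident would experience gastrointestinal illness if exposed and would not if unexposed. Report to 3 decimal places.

PNS ≈ 0.306

p₁ = 0.445, p₀ = 0.139.
Under exogeneity and monotonicity, PNS = p₁ − p₀.
PNS = 0.445 − 0.139 = 0.306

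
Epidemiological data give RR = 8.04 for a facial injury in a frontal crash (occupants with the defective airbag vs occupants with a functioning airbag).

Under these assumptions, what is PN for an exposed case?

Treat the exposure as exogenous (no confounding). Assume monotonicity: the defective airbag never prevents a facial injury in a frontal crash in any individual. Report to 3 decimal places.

PN ≈ 0.876

Under exogeneity and monotonicity, PN = (RR − 1) / RR = 1 − 1/RR.
PN = (8.04 − 1) / 8.04 = 7.04 / 8.04 ≈ 0.8756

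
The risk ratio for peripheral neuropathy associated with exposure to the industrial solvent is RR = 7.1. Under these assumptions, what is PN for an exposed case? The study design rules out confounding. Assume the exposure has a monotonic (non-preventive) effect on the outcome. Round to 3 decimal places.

Under exogeneity and monotonicity, PN = (RR − 1) / RR = 1 − 1/RR.
PN = (7.1 − 1) / 7.1 = 6.1 / 7.1 ≈ 0.8592

PN ≈ 0.859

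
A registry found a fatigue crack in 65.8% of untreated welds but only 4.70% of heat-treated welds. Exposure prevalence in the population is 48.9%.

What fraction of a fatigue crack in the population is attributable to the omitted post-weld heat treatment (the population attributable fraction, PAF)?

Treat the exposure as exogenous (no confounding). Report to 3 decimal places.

PAF ≈ 0.864

p₁ = 0.658, p₀ = 0.047.
Overall risk P(Y=1) = π·p₁ + (1−π)·p₀ = 0.489×0.658 + 0.511×0.047 = 0.34578.
Under exogeneity, PAF = [P(Y=1) − p₀] / P(Y=1).
PAF = (0.34578 − 0.047) / 0.34578 ≈ 0.8641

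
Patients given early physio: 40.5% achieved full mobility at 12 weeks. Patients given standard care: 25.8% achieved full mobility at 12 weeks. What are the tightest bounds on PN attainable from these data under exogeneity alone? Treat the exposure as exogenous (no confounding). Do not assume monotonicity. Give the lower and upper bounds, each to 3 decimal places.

0.363 ≤ PN ≤ 1.000

p₁ = 0.405, p₀ = 0.258.
Under exogeneity alone the bounds on PN are max{0,(p₁−p₀)/p₁} ≤ PN ≤ min{1,(1−p₀)/p₁}.
  lower = (p₁ − p₀)/p₁ = 0.147 / 0.405 ≈ 0.3630
  upper = min{1, (1 − p₀)/p₁} = 0.742 / 0.405 ≈ 1.8321 → capped at 1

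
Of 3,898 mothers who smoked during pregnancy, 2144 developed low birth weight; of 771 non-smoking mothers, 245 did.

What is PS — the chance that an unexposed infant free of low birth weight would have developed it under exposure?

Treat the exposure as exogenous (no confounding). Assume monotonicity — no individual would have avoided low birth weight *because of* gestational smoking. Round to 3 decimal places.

PS ≈ 0.340

p₁ = P(outcome | exposed) = 2144/3898 = 0.55003
p₀ = P(outcome | unexposed) = 245/771 = 0.31777
Under exogeneity and monotonicity, PS = (p₁ − p₀) / (1 − p₀).
PS = (0.55003 − 0.31777) / (1 − 0.31777) = 0.23226 / 0.68223 ≈ 0.3404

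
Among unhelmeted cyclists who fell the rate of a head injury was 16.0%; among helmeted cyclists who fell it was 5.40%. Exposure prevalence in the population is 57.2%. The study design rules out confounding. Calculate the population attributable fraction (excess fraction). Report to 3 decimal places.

p₁ = 0.16, p₀ = 0.054.
Overall risk P(Y=1) = π·p₁ + (1−π)·p₀ = 0.572×0.16 + 0.428×0.054 = 0.11463.
Under exogeneity, PAF = [P(Y=1) − p₀] / P(Y=1).
PAF = (0.11463 − 0.054) / 0.11463 ≈ 0.5289

PAF ≈ 0.529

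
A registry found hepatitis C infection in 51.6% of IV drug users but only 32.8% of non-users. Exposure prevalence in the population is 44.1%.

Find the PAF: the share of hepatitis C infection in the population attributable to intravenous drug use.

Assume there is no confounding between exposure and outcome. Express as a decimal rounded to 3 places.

p₁ = 0.516, p₀ = 0.328.
Overall risk P(Y=1) = π·p₁ + (1−π)·p₀ = 0.441×0.516 + 0.559×0.328 = 0.41091.
Under exogeneity, PAF = [P(Y=1) − p₀] / P(Y=1).
PAF = (0.41091 − 0.328) / 0.41091 ≈ 0.2018

PAF ≈ 0.202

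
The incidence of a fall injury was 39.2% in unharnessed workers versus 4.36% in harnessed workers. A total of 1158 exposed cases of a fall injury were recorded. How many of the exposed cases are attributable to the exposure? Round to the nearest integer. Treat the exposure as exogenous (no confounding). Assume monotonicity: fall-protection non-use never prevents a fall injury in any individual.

p₁ = 0.392, p₀ = 0.0436.
PN = (p₁ − p₀)/p₁ = (0.392 − 0.0436) / 0.392 ≈ 0.88878.
Attributable cases ≈ PN × (exposed cases) = 0.88878 × 1158 ≈ 1029.20.

about 1029 cases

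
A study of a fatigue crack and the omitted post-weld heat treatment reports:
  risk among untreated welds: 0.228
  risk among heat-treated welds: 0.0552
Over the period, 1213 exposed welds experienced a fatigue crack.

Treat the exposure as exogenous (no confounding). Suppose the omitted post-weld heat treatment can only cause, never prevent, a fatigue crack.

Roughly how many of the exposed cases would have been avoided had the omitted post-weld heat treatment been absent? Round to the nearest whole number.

Let p₁ = 0.228, p₀ = 0.0552.
PN = (p₁ − p₀)/p₁ = (0.228 − 0.0552) / 0.228 ≈ 0.75789.
Attributable cases ≈ PN × (exposed cases) = 0.75789 × 1213 ≈ 919.33.

about 919 cases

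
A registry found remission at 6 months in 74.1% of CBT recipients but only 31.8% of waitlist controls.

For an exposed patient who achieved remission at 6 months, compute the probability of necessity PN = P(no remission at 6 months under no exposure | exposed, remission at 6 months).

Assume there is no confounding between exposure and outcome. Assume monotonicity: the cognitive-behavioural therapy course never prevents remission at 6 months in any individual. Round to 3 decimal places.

p₁ = 0.741, p₀ = 0.318.
Under exogeneity and monotonicity, PN = (p₁ − p₀) / p₁.
PN = (0.741 − 0.318) / 0.741 = 0.423 / 0.741 ≈ 0.5709

PN ≈ 0.571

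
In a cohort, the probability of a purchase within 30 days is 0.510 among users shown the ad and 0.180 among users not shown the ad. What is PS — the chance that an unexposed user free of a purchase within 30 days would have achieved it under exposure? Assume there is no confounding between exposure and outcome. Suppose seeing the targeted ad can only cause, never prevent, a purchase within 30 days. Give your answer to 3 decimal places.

Let p₁ = 0.51, p₀ = 0.18.
Under exogeneity and monotonicity, PS = (p₁ − p₀) / (1 − p₀).
PS = (0.51 − 0.18) / (1 − 0.18) = 0.33 / 0.82 ≈ 0.4024

PS ≈ 0.402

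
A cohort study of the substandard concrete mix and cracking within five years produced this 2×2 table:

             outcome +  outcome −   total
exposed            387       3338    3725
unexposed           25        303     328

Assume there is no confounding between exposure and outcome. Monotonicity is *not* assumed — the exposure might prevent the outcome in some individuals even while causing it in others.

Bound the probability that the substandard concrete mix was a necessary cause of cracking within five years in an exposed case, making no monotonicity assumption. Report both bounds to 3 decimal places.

0.266 ≤ PN ≤ 1.000

p₁ = P(outcome | exposed) = 387/3725 = 0.10389
p₀ = P(outcome | unexposed) = 25/328 = 0.07622
Under exogeneity alone the bounds on PN are max{0,(p₁−p₀)/p₁} ≤ PN ≤ min{1,(1−p₀)/p₁}.
  lower = (p₁ − p₀)/p₁ = 0.027673 / 0.10389 ≈ 0.2664
  upper = min{1, (1 − p₀)/p₁} = 0.92378 / 0.10389 ≈ 8.8917 → capped at 1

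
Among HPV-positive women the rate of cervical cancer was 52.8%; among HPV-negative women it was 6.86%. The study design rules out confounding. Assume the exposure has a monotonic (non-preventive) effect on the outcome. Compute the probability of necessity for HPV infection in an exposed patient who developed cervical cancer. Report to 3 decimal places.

p₁ = 0.528, p₀ = 0.0686.
Under exogeneity and monotonicity, PN = (p₁ − p₀) / p₁.
PN = (0.528 − 0.0686) / 0.528 = 0.4594 / 0.528 ≈ 0.8701

PN ≈ 0.870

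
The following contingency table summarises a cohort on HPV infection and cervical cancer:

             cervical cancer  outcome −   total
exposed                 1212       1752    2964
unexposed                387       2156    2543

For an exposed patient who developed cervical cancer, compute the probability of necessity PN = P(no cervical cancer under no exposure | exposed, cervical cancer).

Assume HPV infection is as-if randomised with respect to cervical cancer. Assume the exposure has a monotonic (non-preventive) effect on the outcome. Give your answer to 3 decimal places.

PN ≈ 0.628

p₁ = P(outcome | exposed) = 1212/2964 = 0.40891
p₀ = P(outcome | unexposed) = 387/2543 = 0.15218
Under exogeneity and monotonicity, PN = (p₁ − p₀) / p₁.
PN = (0.40891 − 0.15218) / 0.40891 = 0.25672 / 0.40891 ≈ 0.6278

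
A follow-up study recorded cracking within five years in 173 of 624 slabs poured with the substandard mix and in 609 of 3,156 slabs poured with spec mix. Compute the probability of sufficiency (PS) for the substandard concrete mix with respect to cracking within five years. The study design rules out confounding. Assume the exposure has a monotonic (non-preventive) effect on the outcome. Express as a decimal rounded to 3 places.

p₁ = P(outcome | exposed) = 173/624 = 0.27724
p₀ = P(outcome | unexposed) = 609/3156 = 0.19297
Under exogeneity and monotonicity, PS = (p₁ − p₀) / (1 − p₀).
PS = (0.27724 − 0.19297) / (1 − 0.19297) = 0.084278 / 0.80703 ≈ 0.1044

PS ≈ 0.104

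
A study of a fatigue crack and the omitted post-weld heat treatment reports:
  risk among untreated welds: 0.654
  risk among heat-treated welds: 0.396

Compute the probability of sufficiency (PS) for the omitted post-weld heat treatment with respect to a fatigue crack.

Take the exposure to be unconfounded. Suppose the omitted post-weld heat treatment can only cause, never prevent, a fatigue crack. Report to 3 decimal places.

PS ≈ 0.427

Let p₁ = 0.654, p₀ = 0.396.
Under exogeneity and monotonicity, PS = (p₁ − p₀) / (1 − p₀).
PS = (0.654 − 0.396) / (1 − 0.396) = 0.258 / 0.604 ≈ 0.4272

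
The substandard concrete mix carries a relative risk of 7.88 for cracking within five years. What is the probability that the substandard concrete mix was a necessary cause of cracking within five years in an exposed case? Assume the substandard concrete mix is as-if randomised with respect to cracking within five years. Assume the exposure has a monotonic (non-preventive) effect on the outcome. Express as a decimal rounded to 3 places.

Under exogeneity and monotonicity, PN = (RR − 1) / RR = 1 − 1/RR.
PN = (7.88 − 1) / 7.88 = 6.88 / 7.88 ≈ 0.8731

PN ≈ 0.873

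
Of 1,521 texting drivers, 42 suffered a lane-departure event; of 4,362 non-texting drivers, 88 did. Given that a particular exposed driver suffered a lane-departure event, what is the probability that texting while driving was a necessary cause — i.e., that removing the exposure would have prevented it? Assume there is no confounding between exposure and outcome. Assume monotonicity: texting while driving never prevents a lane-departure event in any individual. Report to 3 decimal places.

p₁ = P(outcome | exposed) = 42/1521 = 0.027613
p₀ = P(outcome | unexposed) = 88/4362 = 0.020174
Under exogeneity and monotonicity, PN = (p₁ − p₀) / p₁.
PN = (0.027613 − 0.020174) / 0.027613 = 0.0074392 / 0.027613 ≈ 0.2694

PN ≈ 0.269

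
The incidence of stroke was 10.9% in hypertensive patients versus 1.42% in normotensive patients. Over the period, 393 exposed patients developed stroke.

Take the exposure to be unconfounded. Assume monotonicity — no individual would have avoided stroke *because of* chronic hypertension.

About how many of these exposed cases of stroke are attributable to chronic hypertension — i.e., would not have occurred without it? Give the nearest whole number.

about 342 cases

p₁ = 0.109, p₀ = 0.0142.
PN = (p₁ − p₀)/p₁ = (0.109 − 0.0142) / 0.109 ≈ 0.86972.
Attributable cases ≈ PN × (exposed cases) = 0.86972 × 393 ≈ 341.80.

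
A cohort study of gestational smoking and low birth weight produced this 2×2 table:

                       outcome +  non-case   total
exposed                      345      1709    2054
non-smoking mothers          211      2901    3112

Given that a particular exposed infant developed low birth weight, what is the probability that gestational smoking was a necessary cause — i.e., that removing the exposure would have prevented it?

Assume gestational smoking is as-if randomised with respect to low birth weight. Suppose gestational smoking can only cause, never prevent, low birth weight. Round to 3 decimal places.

PN ≈ 0.596

p₁ = P(outcome | exposed) = 345/2054 = 0.16796
p₀ = P(outcome | unexposed) = 211/3112 = 0.067802
Under exogeneity and monotonicity, PN = (p₁ − p₀) / p₁.
PN = (0.16796 − 0.067802) / 0.16796 = 0.10016 / 0.16796 ≈ 0.5963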